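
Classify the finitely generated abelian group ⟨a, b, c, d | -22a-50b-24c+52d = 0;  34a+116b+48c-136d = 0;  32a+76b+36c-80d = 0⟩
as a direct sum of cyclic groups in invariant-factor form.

rank_ℚ(R)=3; free=4−3=1
SNF(R) diag = [2, 6, 12] → torsion [2, 6, 12]

Answer: M ≅ ℤ^1 ⊕ ℤ/2 ⊕ ℤ/6 ⊕ ℤ/12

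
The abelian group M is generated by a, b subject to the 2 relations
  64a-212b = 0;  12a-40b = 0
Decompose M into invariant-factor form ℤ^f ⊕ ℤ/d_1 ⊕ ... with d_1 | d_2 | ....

Answer: M ≅ ℤ/4 ⊕ ℤ/4

Derivation:
rank_ℚ(R)=2; free=2−2=0
SNF(R) diag = [4, 4] → torsion [4, 4]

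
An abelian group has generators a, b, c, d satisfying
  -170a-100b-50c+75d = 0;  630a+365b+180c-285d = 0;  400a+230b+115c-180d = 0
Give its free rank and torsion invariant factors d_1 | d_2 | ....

rank_ℚ(R)=3; free=4−3=1
SNF(R) diag = [5, 5, 15] → torsion [5, 5, 15]

Answer: M ≅ ℤ^1 ⊕ ℤ/5 ⊕ ℤ/5 ⊕ ℤ/15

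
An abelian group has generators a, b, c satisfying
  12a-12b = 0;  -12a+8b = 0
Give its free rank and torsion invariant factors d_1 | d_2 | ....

Answer: M ≅ ℤ^1 ⊕ ℤ/4 ⊕ ℤ/12

Derivation:
rank_ℚ(R)=2; free=3−2=1
SNF(R) diag = [4, 12] → torsion [4, 12]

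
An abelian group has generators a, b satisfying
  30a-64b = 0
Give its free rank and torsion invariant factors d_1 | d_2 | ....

rank_ℚ(R)=1; free=2−1=1
SNF(R) diag = [2] → torsion [2]

Answer: M ≅ ℤ^1 ⊕ ℤ/2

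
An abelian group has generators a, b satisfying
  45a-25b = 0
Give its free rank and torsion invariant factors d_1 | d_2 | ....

rank_ℚ(R)=1; free=2−1=1
SNF(R) diag = [5] → torsion [5]

Answer: M ≅ ℤ^1 ⊕ ℤ/5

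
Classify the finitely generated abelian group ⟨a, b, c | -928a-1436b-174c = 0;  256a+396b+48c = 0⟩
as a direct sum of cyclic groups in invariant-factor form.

Answer: M ≅ ℤ^1 ⊕ ℤ/2 ⊕ ℤ/4

Derivation:
rank_ℚ(R)=2; free=3−2=1
SNF(R) diag = [2, 4] → torsion [2, 4]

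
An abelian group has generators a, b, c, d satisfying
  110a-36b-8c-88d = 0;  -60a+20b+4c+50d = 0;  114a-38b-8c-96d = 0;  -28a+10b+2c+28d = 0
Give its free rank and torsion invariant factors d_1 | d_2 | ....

Answer: M ≅ ℤ/2 ⊕ ℤ/2 ⊕ ℤ/2 ⊕ ℤ/2

Derivation:
rank_ℚ(R)=4; free=4−4=0
SNF(R) diag = [2, 2, 2, 2] → torsion [2, 2, 2, 2]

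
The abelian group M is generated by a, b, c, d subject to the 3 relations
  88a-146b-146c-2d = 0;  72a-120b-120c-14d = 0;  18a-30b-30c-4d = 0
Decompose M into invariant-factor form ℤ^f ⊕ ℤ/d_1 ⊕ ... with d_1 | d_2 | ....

Answer: M ≅ ℤ^1 ⊕ ℤ/2 ⊕ ℤ/2 ⊕ ℤ/6

Derivation:
rank_ℚ(R)=3; free=4−3=1
SNF(R) diag = [2, 2, 6] → torsion [2, 2, 6]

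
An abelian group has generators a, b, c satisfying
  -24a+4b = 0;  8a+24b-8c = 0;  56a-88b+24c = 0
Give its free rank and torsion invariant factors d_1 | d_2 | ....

rank_ℚ(R)=3; free=3−3=0
SNF(R) diag = [4, 8, 16] → torsion [4, 8, 16]

Answer: M ≅ ℤ/4 ⊕ ℤ/8 ⊕ ℤ/16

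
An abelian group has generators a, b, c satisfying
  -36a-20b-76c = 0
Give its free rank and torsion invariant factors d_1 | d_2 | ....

Answer: M ≅ ℤ^2 ⊕ ℤ/4

Derivation:
rank_ℚ(R)=1; free=3−1=2
SNF(R) diag = [4] → torsion [4]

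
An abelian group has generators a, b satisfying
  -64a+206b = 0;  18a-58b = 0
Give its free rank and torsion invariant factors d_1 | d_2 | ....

Answer: M ≅ ℤ/2 ⊕ ℤ/2

Derivation:
rank_ℚ(R)=2; free=2−2=0
SNF(R) diag = [2, 2] → torsion [2, 2]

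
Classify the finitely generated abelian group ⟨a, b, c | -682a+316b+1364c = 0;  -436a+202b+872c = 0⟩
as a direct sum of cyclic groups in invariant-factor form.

rank_ℚ(R)=2; free=3−2=1
SNF(R) diag = [2, 6] → torsion [2, 6]

Answer: M ≅ ℤ^1 ⊕ ℤ/2 ⊕ ℤ/6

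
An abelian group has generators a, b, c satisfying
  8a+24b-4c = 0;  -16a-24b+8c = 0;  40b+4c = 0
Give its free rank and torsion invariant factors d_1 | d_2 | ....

Answer: M ≅ ℤ/4 ⊕ ℤ/8 ⊕ ℤ/24

Derivation:
rank_ℚ(R)=3; free=3−3=0
SNF(R) diag = [4, 8, 24] → torsion [4, 8, 24]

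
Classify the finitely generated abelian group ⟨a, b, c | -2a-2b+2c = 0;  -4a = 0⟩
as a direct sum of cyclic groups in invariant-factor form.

rank_ℚ(R)=2; free=3−2=1
SNF(R) diag = [2, 4] → torsion [2, 4]

Answer: M ≅ ℤ^1 ⊕ ℤ/2 ⊕ ℤ/4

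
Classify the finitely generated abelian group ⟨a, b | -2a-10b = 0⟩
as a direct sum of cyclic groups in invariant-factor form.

rank_ℚ(R)=1; free=2−1=1
SNF(R) diag = [2] → torsion [2]

Answer: M ≅ ℤ^1 ⊕ ℤ/2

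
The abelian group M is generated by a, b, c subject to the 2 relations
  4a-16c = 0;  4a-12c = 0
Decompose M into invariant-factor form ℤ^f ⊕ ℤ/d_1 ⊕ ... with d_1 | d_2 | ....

rank_ℚ(R)=2; free=3−2=1
SNF(R) diag = [4, 4] → torsion [4, 4]

Answer: M ≅ ℤ^1 ⊕ ℤ/4 ⊕ ℤ/4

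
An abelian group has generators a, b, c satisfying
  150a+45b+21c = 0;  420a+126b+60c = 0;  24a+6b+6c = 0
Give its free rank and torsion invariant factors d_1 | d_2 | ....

rank_ℚ(R)=3; free=3−3=0
SNF(R) diag = [3, 6, 12] → torsion [3, 6, 12]

Answer: M ≅ ℤ/3 ⊕ ℤ/6 ⊕ ℤ/12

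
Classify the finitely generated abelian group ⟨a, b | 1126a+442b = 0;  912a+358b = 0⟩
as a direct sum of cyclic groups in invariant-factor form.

Answer: M ≅ ℤ/2 ⊕ ℤ/2

Derivation:
rank_ℚ(R)=2; free=2−2=0
SNF(R) diag = [2, 2] → torsion [2, 2]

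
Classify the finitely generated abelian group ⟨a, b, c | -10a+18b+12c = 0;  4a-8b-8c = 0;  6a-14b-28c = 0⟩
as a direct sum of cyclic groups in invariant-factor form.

Answer: M ≅ ℤ/2 ⊕ ℤ/4 ⊕ ℤ/8

Derivation:
rank_ℚ(R)=3; free=3−3=0
SNF(R) diag = [2, 4, 8] → torsion [2, 4, 8]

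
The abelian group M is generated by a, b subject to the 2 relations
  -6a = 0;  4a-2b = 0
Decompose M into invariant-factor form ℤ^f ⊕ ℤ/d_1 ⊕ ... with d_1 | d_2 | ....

Answer: M ≅ ℤ/2 ⊕ ℤ/6

Derivation:
rank_ℚ(R)=2; free=2−2=0
SNF(R) diag = [2, 6] → torsion [2, 6]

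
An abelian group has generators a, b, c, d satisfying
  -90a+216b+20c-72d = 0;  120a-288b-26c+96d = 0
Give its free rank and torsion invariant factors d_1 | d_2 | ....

Answer: M ≅ ℤ^2 ⊕ ℤ/2 ⊕ ℤ/6

Derivation:
rank_ℚ(R)=2; free=4−2=2
SNF(R) diag = [2, 6] → torsion [2, 6]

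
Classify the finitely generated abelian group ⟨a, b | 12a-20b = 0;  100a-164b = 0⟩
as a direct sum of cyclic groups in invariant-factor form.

Answer: M ≅ ℤ/4 ⊕ ℤ/8

Derivation:
rank_ℚ(R)=2; free=2−2=0
SNF(R) diag = [4, 8] → torsion [4, 8]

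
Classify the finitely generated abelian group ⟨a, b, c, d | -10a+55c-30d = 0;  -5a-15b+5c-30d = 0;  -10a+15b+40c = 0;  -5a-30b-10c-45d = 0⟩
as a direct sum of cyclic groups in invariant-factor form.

Answer: M ≅ ℤ/5 ⊕ ℤ/15 ⊕ ℤ/15 ⊕ ℤ/15

Derivation:
rank_ℚ(R)=4; free=4−4=0
SNF(R) diag = [5, 15, 15, 15] → torsion [5, 15, 15, 15]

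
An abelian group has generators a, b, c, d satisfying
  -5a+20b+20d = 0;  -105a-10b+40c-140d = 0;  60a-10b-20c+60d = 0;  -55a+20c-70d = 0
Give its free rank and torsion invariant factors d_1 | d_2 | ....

Answer: M ≅ ℤ/5 ⊕ ℤ/10 ⊕ ℤ/10 ⊕ ℤ/20

Derivation:
rank_ℚ(R)=4; free=4−4=0
SNF(R) diag = [5, 10, 10, 20] → torsion [5, 10, 10, 20]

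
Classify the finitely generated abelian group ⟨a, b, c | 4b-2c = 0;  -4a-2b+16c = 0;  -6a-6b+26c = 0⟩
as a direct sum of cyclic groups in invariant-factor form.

rank_ℚ(R)=3; free=3−3=0
SNF(R) diag = [2, 2, 2] → torsion [2, 2, 2]

Answer: M ≅ ℤ/2 ⊕ ℤ/2 ⊕ ℤ/2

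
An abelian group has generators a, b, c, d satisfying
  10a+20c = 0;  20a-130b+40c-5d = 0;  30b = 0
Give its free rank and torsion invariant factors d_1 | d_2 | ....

rank_ℚ(R)=3; free=4−3=1
SNF(R) diag = [5, 10, 30] → torsion [5, 10, 30]

Answer: M ≅ ℤ^1 ⊕ ℤ/5 ⊕ ℤ/10 ⊕ ℤ/30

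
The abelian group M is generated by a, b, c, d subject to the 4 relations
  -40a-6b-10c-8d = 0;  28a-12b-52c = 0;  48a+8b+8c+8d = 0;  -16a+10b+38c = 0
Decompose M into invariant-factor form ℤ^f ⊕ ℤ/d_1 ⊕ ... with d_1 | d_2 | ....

rank_ℚ(R)=4; free=4−4=0
SNF(R) diag = [2, 4, 8, 16] → torsion [2, 4, 8, 16]

Answer: M ≅ ℤ/2 ⊕ ℤ/4 ⊕ ℤ/8 ⊕ ℤ/16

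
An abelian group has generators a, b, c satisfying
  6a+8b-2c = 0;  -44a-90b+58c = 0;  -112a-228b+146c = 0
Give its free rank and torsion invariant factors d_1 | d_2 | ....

Answer: M ≅ ℤ/2 ⊕ ℤ/2 ⊕ ℤ/6

Derivation:
rank_ℚ(R)=3; free=3−3=0
SNF(R) diag = [2, 2, 6] → torsion [2, 2, 6]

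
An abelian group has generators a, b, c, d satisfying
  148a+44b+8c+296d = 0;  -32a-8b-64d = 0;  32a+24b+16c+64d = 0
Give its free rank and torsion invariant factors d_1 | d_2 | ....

Answer: M ≅ ℤ^1 ⊕ ℤ/4 ⊕ ℤ/8 ⊕ ℤ/16

Derivation:
rank_ℚ(R)=3; free=4−3=1
SNF(R) diag = [4, 8, 16] → torsion [4, 8, 16]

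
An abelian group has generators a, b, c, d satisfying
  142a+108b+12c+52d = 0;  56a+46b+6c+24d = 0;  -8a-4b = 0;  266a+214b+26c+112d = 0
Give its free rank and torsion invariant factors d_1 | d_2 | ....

rank_ℚ(R)=4; free=4−4=0
SNF(R) diag = [2, 2, 4, 12] → torsion [2, 2, 4, 12]

Answer: M ≅ ℤ/2 ⊕ ℤ/2 ⊕ ℤ/4 ⊕ ℤ/12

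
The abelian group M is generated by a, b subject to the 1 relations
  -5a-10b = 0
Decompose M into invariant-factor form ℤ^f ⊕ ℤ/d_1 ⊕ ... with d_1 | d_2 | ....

rank_ℚ(R)=1; free=2−1=1
SNF(R) diag = [5] → torsion [5]

Answer: M ≅ ℤ^1 ⊕ ℤ/5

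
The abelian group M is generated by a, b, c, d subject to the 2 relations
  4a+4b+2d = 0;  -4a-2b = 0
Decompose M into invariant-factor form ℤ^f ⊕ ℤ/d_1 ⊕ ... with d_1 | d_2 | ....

Answer: M ≅ ℤ^2 ⊕ ℤ/2 ⊕ ℤ/2

Derivation:
rank_ℚ(R)=2; free=4−2=2
SNF(R) diag = [2, 2] → torsion [2, 2]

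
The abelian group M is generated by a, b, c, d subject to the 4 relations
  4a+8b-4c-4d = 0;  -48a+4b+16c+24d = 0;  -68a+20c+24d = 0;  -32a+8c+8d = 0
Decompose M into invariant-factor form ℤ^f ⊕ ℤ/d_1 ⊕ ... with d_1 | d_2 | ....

rank_ℚ(R)=4; free=4−4=0
SNF(R) diag = [4, 4, 4, 8] → torsion [4, 4, 4, 8]

Answer: M ≅ ℤ/4 ⊕ ℤ/4 ⊕ ℤ/4 ⊕ ℤ/8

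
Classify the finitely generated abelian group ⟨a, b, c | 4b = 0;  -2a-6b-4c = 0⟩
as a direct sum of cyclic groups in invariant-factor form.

rank_ℚ(R)=2; free=3−2=1
SNF(R) diag = [2, 4] → torsion [2, 4]

Answer: M ≅ ℤ^1 ⊕ ℤ/2 ⊕ ℤ/4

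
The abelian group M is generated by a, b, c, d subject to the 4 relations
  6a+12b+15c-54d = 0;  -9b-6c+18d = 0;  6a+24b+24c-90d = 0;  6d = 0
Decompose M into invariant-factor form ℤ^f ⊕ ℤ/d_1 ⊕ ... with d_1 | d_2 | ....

Answer: M ≅ ℤ/3 ⊕ ℤ/3 ⊕ ℤ/6 ⊕ ℤ/6

Derivation:
rank_ℚ(R)=4; free=4−4=0
SNF(R) diag = [3, 3, 6, 6] → torsion [3, 3, 6, 6]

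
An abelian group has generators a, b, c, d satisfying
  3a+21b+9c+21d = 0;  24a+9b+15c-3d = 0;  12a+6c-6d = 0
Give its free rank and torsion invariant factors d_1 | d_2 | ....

Answer: M ≅ ℤ^1 ⊕ ℤ/3 ⊕ ℤ/3 ⊕ ℤ/6

Derivation:
rank_ℚ(R)=3; free=4−3=1
SNF(R) diag = [3, 3, 6] → torsion [3, 3, 6]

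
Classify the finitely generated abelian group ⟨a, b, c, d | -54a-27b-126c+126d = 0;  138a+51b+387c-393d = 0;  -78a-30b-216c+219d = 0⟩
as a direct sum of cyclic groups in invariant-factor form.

rank_ℚ(R)=3; free=4−3=1
SNF(R) diag = [3, 9, 9] → torsion [3, 9, 9]

Answer: M ≅ ℤ^1 ⊕ ℤ/3 ⊕ ℤ/9 ⊕ ℤ/9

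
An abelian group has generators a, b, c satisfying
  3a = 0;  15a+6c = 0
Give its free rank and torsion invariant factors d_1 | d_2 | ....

rank_ℚ(R)=2; free=3−2=1
SNF(R) diag = [3, 6] → torsion [3, 6]

Answer: M ≅ ℤ^1 ⊕ ℤ/3 ⊕ ℤ/6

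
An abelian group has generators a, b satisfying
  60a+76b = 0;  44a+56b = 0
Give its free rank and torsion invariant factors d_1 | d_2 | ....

Answer: M ≅ ℤ/4 ⊕ ℤ/4

Derivation:
rank_ℚ(R)=2; free=2−2=0
SNF(R) diag = [4, 4] → torsion [4, 4]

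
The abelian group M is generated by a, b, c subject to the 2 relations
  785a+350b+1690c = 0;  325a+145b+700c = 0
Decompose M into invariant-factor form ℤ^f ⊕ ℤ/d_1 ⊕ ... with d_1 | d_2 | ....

Answer: M ≅ ℤ^1 ⊕ ℤ/5 ⊕ ℤ/5

Derivation:
rank_ℚ(R)=2; free=3−2=1
SNF(R) diag = [5, 5] → torsion [5, 5]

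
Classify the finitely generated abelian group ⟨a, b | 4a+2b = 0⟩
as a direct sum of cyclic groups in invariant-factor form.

Answer: M ≅ ℤ^1 ⊕ ℤ/2

Derivation:
rank_ℚ(R)=1; free=2−1=1
SNF(R) diag = [2] → torsion [2]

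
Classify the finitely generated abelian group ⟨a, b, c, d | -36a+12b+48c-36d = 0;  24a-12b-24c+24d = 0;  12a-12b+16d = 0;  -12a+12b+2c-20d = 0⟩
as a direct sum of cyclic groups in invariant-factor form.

Answer: M ≅ ℤ/2 ⊕ ℤ/4 ⊕ ℤ/12 ⊕ ℤ/12

Derivation:
rank_ℚ(R)=4; free=4−4=0
SNF(R) diag = [2, 4, 12, 12] → torsion [2, 4, 12, 12]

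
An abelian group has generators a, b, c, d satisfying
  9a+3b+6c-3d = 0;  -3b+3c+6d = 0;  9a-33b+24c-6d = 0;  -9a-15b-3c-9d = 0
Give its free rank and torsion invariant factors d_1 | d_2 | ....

Answer: M ≅ ℤ/3 ⊕ ℤ/3 ⊕ ℤ/9 ⊕ ℤ/9

Derivation:
rank_ℚ(R)=4; free=4−4=0
SNF(R) diag = [3, 3, 9, 9] → torsion [3, 3, 9, 9]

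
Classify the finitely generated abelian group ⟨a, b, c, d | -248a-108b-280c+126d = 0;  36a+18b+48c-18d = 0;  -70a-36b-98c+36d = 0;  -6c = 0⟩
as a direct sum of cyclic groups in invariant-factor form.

Answer: M ≅ ℤ/2 ⊕ ℤ/6 ⊕ ℤ/18 ⊕ ℤ/18

Derivation:
rank_ℚ(R)=4; free=4−4=0
SNF(R) diag = [2, 6, 18, 18] → torsion [2, 6, 18, 18]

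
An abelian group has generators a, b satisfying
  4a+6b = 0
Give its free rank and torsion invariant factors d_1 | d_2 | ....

Answer: M ≅ ℤ^1 ⊕ ℤ/2

Derivation:
rank_ℚ(R)=1; free=2−1=1
SNF(R) diag = [2] → torsion [2]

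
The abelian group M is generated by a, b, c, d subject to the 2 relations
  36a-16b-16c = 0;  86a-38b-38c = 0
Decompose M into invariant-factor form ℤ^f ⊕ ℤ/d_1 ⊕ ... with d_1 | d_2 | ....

rank_ℚ(R)=2; free=4−2=2
SNF(R) diag = [2, 4] → torsion [2, 4]

Answer: M ≅ ℤ^2 ⊕ ℤ/2 ⊕ ℤ/4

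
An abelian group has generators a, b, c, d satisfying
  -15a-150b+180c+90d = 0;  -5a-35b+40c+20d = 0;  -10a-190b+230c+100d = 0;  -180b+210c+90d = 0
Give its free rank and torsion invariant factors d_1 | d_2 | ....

Answer: M ≅ ℤ/5 ⊕ ℤ/15 ⊕ ℤ/30 ⊕ ℤ/30

Derivation:
rank_ℚ(R)=4; free=4−4=0
SNF(R) diag = [5, 15, 30, 30] → torsion [5, 15, 30, 30]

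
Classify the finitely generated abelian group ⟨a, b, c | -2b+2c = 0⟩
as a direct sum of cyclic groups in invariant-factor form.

Answer: M ≅ ℤ^2 ⊕ ℤ/2

Derivation:
rank_ℚ(R)=1; free=3−1=2
SNF(R) diag = [2] → torsion [2]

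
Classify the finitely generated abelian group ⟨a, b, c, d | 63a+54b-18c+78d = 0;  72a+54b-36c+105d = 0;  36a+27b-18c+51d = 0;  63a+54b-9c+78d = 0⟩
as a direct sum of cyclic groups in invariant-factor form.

rank_ℚ(R)=4; free=4−4=0
SNF(R) diag = [3, 9, 9, 27] → torsion [3, 9, 9, 27]

Answer: M ≅ ℤ/3 ⊕ ℤ/9 ⊕ ℤ/9 ⊕ ℤ/27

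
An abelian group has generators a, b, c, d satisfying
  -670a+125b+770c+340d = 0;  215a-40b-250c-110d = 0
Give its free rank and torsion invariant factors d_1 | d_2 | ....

Answer: M ≅ ℤ^2 ⊕ ℤ/5 ⊕ ℤ/15

Derivation:
rank_ℚ(R)=2; free=4−2=2
SNF(R) diag = [5, 15] → torsion [5, 15]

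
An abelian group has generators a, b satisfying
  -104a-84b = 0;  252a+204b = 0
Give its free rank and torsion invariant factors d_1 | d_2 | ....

Answer: M ≅ ℤ/4 ⊕ ℤ/12

Derivation:
rank_ℚ(R)=2; free=2−2=0
SNF(R) diag = [4, 12] → torsion [4, 12]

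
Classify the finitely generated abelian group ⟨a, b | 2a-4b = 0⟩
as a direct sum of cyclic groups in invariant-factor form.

Answer: M ≅ ℤ^1 ⊕ ℤ/2

Derivation:
rank_ℚ(R)=1; free=2−1=1
SNF(R) diag = [2] → torsion [2]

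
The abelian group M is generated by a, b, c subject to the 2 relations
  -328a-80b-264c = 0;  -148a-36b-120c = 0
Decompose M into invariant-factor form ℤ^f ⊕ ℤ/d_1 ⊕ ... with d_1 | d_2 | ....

Answer: M ≅ ℤ^1 ⊕ ℤ/4 ⊕ ℤ/8

Derivation:
rank_ℚ(R)=2; free=3−2=1
SNF(R) diag = [4, 8] → torsion [4, 8]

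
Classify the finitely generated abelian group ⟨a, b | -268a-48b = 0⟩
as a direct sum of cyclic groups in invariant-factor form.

Answer: M ≅ ℤ^1 ⊕ ℤ/4

Derivation:
rank_ℚ(R)=1; free=2−1=1
SNF(R) diag = [4] → torsion [4]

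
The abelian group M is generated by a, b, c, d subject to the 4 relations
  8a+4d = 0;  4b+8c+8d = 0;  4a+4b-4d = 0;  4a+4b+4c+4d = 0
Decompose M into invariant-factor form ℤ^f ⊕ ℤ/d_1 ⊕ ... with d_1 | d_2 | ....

Answer: M ≅ ℤ/4 ⊕ ℤ/4 ⊕ ℤ/4 ⊕ ℤ/4

Derivation:
rank_ℚ(R)=4; free=4−4=0
SNF(R) diag = [4, 4, 4, 4] → torsion [4, 4, 4, 4]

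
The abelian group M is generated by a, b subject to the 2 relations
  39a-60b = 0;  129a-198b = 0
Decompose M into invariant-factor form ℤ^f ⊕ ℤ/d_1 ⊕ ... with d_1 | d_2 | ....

rank_ℚ(R)=2; free=2−2=0
SNF(R) diag = [3, 6] → torsion [3, 6]

Answer: M ≅ ℤ/3 ⊕ ℤ/6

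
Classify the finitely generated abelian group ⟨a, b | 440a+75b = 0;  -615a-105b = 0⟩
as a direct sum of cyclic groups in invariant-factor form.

rank_ℚ(R)=2; free=2−2=0
SNF(R) diag = [5, 15] → torsion [5, 15]

Answer: M ≅ ℤ/5 ⊕ ℤ/15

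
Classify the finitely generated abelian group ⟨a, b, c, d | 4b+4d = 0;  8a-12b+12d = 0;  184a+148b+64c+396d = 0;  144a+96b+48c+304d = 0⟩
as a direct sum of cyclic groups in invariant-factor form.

rank_ℚ(R)=4; free=4−4=0
SNF(R) diag = [4, 8, 16, 16] → torsion [4, 8, 16, 16]

Answer: M ≅ ℤ/4 ⊕ ℤ/8 ⊕ ℤ/16 ⊕ ℤ/16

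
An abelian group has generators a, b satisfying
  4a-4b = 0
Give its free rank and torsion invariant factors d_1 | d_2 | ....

rank_ℚ(R)=1; free=2−1=1
SNF(R) diag = [4] → torsion [4]

Answer: M ≅ ℤ^1 ⊕ ℤ/4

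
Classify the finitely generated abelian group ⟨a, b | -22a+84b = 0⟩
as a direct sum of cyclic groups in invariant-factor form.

Answer: M ≅ ℤ^1 ⊕ ℤ/2

Derivation:
rank_ℚ(R)=1; free=2−1=1
SNF(R) diag = [2] → torsion [2]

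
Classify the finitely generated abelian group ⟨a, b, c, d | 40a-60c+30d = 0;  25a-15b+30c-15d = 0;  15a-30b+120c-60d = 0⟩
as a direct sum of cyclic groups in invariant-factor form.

rank_ℚ(R)=3; free=4−3=1
SNF(R) diag = [5, 15, 30] → torsion [5, 15, 30]

Answer: M ≅ ℤ^1 ⊕ ℤ/5 ⊕ ℤ/15 ⊕ ℤ/30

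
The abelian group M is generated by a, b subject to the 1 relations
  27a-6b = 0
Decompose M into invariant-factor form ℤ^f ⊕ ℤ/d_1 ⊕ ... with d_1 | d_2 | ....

Answer: M ≅ ℤ^1 ⊕ ℤ/3

Derivation:
rank_ℚ(R)=1; free=2−1=1
SNF(R) diag = [3] → torsion [3]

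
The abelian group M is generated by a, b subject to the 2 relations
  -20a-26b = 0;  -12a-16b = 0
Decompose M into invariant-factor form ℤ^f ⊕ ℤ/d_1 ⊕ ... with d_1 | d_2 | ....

rank_ℚ(R)=2; free=2−2=0
SNF(R) diag = [2, 4] → torsion [2, 4]

Answer: M ≅ ℤ/2 ⊕ ℤ/4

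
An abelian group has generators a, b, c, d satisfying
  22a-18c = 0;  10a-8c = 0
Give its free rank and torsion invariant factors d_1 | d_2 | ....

rank_ℚ(R)=2; free=4−2=2
SNF(R) diag = [2, 2] → torsion [2, 2]

Answer: M ≅ ℤ^2 ⊕ ℤ/2 ⊕ ℤ/2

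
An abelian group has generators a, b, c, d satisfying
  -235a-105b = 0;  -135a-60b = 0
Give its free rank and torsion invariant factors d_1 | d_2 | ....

rank_ℚ(R)=2; free=4−2=2
SNF(R) diag = [5, 15] → torsion [5, 15]

Answer: M ≅ ℤ^2 ⊕ ℤ/5 ⊕ ℤ/15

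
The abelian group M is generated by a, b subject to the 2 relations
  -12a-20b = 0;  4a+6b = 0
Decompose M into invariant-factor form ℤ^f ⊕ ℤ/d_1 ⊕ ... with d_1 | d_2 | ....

Answer: M ≅ ℤ/2 ⊕ ℤ/4

Derivation:
rank_ℚ(R)=2; free=2−2=0
SNF(R) diag = [2, 4] → torsion [2, 4]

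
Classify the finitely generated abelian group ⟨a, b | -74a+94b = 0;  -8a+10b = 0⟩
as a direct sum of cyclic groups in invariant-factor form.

rank_ℚ(R)=2; free=2−2=0
SNF(R) diag = [2, 6] → torsion [2, 6]

Answer: M ≅ ℤ/2 ⊕ ℤ/6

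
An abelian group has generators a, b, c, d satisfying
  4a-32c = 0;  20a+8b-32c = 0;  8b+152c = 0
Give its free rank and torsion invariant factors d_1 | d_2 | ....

rank_ℚ(R)=3; free=4−3=1
SNF(R) diag = [4, 8, 24] → torsion [4, 8, 24]

Answer: M ≅ ℤ^1 ⊕ ℤ/4 ⊕ ℤ/8 ⊕ ℤ/24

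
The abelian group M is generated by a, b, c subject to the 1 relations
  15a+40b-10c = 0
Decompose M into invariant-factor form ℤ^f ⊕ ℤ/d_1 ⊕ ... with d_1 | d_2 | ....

Answer: M ≅ ℤ^2 ⊕ ℤ/5

Derivation:
rank_ℚ(R)=1; free=3−1=2
SNF(R) diag = [5] → torsion [5]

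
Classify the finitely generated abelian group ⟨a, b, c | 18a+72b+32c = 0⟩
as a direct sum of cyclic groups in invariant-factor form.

Answer: M ≅ ℤ^2 ⊕ ℤ/2

Derivation:
rank_ℚ(R)=1; free=3−1=2
SNF(R) diag = [2] → torsion [2]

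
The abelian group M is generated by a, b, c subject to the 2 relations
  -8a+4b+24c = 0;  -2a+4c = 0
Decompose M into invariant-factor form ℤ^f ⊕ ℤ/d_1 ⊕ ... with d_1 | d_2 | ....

Answer: M ≅ ℤ^1 ⊕ ℤ/2 ⊕ ℤ/4

Derivation:
rank_ℚ(R)=2; free=3−2=1
SNF(R) diag = [2, 4] → torsion [2, 4]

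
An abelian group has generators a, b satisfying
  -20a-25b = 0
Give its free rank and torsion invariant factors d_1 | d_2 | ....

rank_ℚ(R)=1; free=2−1=1
SNF(R) diag = [5] → torsion [5]

Answer: M ≅ ℤ^1 ⊕ ℤ/5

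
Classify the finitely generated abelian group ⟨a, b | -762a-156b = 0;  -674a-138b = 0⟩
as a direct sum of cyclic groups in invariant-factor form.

Answer: M ≅ ℤ/2 ⊕ ℤ/6

Derivation:
rank_ℚ(R)=2; free=2−2=0
SNF(R) diag = [2, 6] → torsion [2, 6]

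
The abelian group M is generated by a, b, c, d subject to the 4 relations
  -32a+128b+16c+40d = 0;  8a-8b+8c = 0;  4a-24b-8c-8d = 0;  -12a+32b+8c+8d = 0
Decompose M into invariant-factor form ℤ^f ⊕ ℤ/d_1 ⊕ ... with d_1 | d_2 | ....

Answer: M ≅ ℤ/4 ⊕ ℤ/8 ⊕ ℤ/8 ⊕ ℤ/8

Derivation:
rank_ℚ(R)=4; free=4−4=0
SNF(R) diag = [4, 8, 8, 8] → torsion [4, 8, 8, 8]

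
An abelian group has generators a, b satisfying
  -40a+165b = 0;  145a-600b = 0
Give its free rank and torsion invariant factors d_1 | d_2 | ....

Answer: M ≅ ℤ/5 ⊕ ℤ/15

Derivation:
rank_ℚ(R)=2; free=2−2=0
SNF(R) diag = [5, 15] → torsion [5, 15]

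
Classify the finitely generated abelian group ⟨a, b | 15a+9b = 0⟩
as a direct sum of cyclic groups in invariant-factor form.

Answer: M ≅ ℤ^1 ⊕ ℤ/3

Derivation:
rank_ℚ(R)=1; free=2−1=1
SNF(R) diag = [3] → torsion [3]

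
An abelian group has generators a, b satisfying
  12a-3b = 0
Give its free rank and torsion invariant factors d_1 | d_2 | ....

Answer: M ≅ ℤ^1 ⊕ ℤ/3

Derivation:
rank_ℚ(R)=1; free=2−1=1
SNF(R) diag = [3] → torsion [3]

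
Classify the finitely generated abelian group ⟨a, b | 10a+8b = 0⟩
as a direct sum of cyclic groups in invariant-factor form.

Answer: M ≅ ℤ^1 ⊕ ℤ/2

Derivation:
rank_ℚ(R)=1; free=2−1=1
SNF(R) diag = [2] → torsion [2]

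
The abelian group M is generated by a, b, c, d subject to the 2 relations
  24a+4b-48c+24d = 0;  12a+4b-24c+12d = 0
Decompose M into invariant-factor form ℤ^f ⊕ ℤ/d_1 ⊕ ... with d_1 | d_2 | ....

Answer: M ≅ ℤ^2 ⊕ ℤ/4 ⊕ ℤ/12

Derivation:
rank_ℚ(R)=2; free=4−2=2
SNF(R) diag = [4, 12] → torsion [4, 12]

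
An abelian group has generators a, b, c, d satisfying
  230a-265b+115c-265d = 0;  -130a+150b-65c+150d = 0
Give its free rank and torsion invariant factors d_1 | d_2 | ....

rank_ℚ(R)=2; free=4−2=2
SNF(R) diag = [5, 5] → torsion [5, 5]

Answer: M ≅ ℤ^2 ⊕ ℤ/5 ⊕ ℤ/5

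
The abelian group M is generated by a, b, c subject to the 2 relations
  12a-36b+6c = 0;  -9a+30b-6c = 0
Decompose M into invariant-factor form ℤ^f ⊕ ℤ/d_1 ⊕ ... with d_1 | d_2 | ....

Answer: M ≅ ℤ^1 ⊕ ℤ/3 ⊕ ℤ/6

Derivation:
rank_ℚ(R)=2; free=3−2=1
SNF(R) diag = [3, 6] → torsion [3, 6]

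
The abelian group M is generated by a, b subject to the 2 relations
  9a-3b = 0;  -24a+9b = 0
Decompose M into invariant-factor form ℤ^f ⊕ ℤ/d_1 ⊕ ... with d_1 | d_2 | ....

rank_ℚ(R)=2; free=2−2=0
SNF(R) diag = [3, 3] → torsion [3, 3]

Answer: M ≅ ℤ/3 ⊕ ℤ/3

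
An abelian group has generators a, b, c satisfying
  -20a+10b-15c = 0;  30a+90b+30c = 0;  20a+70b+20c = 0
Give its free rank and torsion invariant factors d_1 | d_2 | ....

rank_ℚ(R)=3; free=3−3=0
SNF(R) diag = [5, 10, 30] → torsion [5, 10, 30]

Answer: M ≅ ℤ/5 ⊕ ℤ/10 ⊕ ℤ/30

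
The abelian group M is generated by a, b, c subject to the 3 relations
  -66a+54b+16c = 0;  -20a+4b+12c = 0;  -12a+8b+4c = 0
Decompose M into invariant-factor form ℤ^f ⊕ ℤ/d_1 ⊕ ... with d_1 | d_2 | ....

Answer: M ≅ ℤ/2 ⊕ ℤ/4 ⊕ ℤ/4

Derivation:
rank_ℚ(R)=3; free=3−3=0
SNF(R) diag = [2, 4, 4] → torsion [2, 4, 4]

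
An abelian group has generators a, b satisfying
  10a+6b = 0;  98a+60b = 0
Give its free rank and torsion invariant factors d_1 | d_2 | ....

rank_ℚ(R)=2; free=2−2=0
SNF(R) diag = [2, 6] → torsion [2, 6]

Answer: M ≅ ℤ/2 ⊕ ℤ/6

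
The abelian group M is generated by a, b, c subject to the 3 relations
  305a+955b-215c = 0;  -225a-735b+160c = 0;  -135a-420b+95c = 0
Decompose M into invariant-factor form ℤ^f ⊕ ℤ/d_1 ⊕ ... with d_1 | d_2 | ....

Answer: M ≅ ℤ/5 ⊕ ℤ/5 ⊕ ℤ/15

Derivation:
rank_ℚ(R)=3; free=3−3=0
SNF(R) diag = [5, 5, 15] → torsion [5, 5, 15]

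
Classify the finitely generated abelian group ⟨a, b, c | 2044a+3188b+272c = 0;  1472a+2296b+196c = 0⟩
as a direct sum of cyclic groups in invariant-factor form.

rank_ℚ(R)=2; free=3−2=1
SNF(R) diag = [4, 12] → torsion [4, 12]

Answer: M ≅ ℤ^1 ⊕ ℤ/4 ⊕ ℤ/12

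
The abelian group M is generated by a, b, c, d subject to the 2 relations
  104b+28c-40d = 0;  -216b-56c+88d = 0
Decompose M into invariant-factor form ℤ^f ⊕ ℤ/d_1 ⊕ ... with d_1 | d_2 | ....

rank_ℚ(R)=2; free=4−2=2
SNF(R) diag = [4, 8] → torsion [4, 8]

Answer: M ≅ ℤ^2 ⊕ ℤ/4 ⊕ ℤ/8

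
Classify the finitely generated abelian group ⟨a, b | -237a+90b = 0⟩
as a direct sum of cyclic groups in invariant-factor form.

rank_ℚ(R)=1; free=2−1=1
SNF(R) diag = [3] → torsion [3]

Answer: M ≅ ℤ^1 ⊕ ℤ/3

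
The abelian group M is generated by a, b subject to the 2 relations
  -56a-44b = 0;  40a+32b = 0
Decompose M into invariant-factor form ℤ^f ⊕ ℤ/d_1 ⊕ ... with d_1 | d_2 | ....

rank_ℚ(R)=2; free=2−2=0
SNF(R) diag = [4, 8] → torsion [4, 8]

Answer: M ≅ ℤ/4 ⊕ ℤ/8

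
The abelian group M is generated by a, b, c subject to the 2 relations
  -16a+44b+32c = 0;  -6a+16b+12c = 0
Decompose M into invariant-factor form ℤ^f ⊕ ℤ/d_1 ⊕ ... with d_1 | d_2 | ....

Answer: M ≅ ℤ^1 ⊕ ℤ/2 ⊕ ℤ/4

Derivation:
rank_ℚ(R)=2; free=3−2=1
SNF(R) diag = [2, 4] → torsion [2, 4]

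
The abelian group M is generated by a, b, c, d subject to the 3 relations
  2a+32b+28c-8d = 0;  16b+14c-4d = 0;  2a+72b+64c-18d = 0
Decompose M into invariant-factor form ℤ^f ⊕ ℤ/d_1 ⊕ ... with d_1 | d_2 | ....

Answer: M ≅ ℤ^1 ⊕ ℤ/2 ⊕ ℤ/2 ⊕ ℤ/2

Derivation:
rank_ℚ(R)=3; free=4−3=1
SNF(R) diag = [2, 2, 2] → torsion [2, 2, 2]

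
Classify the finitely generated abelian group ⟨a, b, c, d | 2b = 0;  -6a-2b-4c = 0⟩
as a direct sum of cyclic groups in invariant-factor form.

Answer: M ≅ ℤ^2 ⊕ ℤ/2 ⊕ ℤ/2

Derivation:
rank_ℚ(R)=2; free=4−2=2
SNF(R) diag = [2, 2] → torsion [2, 2]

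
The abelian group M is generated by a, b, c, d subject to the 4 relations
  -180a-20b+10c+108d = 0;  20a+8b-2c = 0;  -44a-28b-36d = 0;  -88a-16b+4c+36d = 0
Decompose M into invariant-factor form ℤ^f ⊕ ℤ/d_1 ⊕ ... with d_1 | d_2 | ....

Answer: M ≅ ℤ/2 ⊕ ℤ/4 ⊕ ℤ/12 ⊕ ℤ/36

Derivation:
rank_ℚ(R)=4; free=4−4=0
SNF(R) diag = [2, 4, 12, 36] → torsion [2, 4, 12, 36]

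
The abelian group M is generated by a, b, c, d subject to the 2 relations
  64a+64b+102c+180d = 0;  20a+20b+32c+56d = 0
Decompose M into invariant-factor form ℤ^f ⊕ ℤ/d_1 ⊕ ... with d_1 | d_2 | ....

rank_ℚ(R)=2; free=4−2=2
SNF(R) diag = [2, 4] → torsion [2, 4]

Answer: M ≅ ℤ^2 ⊕ ℤ/2 ⊕ ℤ/4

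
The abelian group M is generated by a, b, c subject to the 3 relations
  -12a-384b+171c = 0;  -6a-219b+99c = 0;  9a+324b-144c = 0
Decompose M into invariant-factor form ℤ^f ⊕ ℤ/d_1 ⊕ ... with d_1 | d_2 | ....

Answer: M ≅ ℤ/3 ⊕ ℤ/9 ⊕ ℤ/27

Derivation:
rank_ℚ(R)=3; free=3−3=0
SNF(R) diag = [3, 9, 27] → torsion [3, 9, 27]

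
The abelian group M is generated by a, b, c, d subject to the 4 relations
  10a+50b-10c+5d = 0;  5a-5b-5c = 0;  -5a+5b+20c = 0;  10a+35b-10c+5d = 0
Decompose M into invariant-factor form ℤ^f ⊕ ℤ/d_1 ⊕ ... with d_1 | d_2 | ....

rank_ℚ(R)=4; free=4−4=0
SNF(R) diag = [5, 5, 15, 15] → torsion [5, 5, 15, 15]

Answer: M ≅ ℤ/5 ⊕ ℤ/5 ⊕ ℤ/15 ⊕ ℤ/15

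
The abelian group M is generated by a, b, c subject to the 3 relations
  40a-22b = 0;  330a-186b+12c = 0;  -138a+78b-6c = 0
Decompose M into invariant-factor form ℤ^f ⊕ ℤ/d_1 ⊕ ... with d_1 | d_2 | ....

Answer: M ≅ ℤ/2 ⊕ ℤ/6 ⊕ ℤ/6

Derivation:
rank_ℚ(R)=3; free=3−3=0
SNF(R) diag = [2, 6, 6] → torsion [2, 6, 6]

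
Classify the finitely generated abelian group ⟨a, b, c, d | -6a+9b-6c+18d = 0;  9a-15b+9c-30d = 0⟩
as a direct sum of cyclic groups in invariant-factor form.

Answer: M ≅ ℤ^2 ⊕ ℤ/3 ⊕ ℤ/3

Derivation:
rank_ℚ(R)=2; free=4−2=2
SNF(R) diag = [3, 3] → torsion [3, 3]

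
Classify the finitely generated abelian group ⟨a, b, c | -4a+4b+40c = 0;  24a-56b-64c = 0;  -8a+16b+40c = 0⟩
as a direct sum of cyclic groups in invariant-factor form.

Answer: M ≅ ℤ/4 ⊕ ℤ/8 ⊕ ℤ/16

Derivation:
rank_ℚ(R)=3; free=3−3=0
SNF(R) diag = [4, 8, 16] → torsion [4, 8, 16]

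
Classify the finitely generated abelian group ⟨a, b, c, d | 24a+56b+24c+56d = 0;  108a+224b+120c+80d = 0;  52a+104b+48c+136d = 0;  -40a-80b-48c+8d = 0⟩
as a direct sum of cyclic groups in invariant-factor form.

rank_ℚ(R)=4; free=4−4=0
SNF(R) diag = [4, 8, 24, 48] → torsion [4, 8, 24, 48]

Answer: M ≅ ℤ/4 ⊕ ℤ/8 ⊕ ℤ/24 ⊕ ℤ/48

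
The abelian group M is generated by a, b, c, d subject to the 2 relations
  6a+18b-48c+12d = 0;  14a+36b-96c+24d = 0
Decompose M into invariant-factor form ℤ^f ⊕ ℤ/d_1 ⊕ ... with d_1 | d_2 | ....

rank_ℚ(R)=2; free=4−2=2
SNF(R) diag = [2, 6] → torsion [2, 6]

Answer: M ≅ ℤ^2 ⊕ ℤ/2 ⊕ ℤ/6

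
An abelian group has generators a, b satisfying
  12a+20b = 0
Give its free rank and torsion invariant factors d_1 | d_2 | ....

rank_ℚ(R)=1; free=2−1=1
SNF(R) diag = [4] → torsion [4]

Answer: M ≅ ℤ^1 ⊕ ℤ/4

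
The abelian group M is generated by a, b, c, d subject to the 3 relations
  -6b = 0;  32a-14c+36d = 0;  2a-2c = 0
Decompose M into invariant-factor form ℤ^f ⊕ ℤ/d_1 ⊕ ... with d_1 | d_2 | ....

rank_ℚ(R)=3; free=4−3=1
SNF(R) diag = [2, 6, 18] → torsion [2, 6, 18]

Answer: M ≅ ℤ^1 ⊕ ℤ/2 ⊕ ℤ/6 ⊕ ℤ/18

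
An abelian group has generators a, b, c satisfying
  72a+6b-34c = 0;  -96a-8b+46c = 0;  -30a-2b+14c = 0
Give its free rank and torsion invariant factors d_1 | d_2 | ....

rank_ℚ(R)=3; free=3−3=0
SNF(R) diag = [2, 2, 6] → torsion [2, 2, 6]

Answer: M ≅ ℤ/2 ⊕ ℤ/2 ⊕ ℤ/6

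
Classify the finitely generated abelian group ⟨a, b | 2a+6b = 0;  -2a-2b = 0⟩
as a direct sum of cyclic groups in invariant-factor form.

Answer: M ≅ ℤ/2 ⊕ ℤ/4

Derivation:
rank_ℚ(R)=2; free=2−2=0
SNF(R) diag = [2, 4] → torsion [2, 4]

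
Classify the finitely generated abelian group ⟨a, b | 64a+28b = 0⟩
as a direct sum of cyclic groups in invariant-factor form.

rank_ℚ(R)=1; free=2−1=1
SNF(R) diag = [4] → torsion [4]

Answer: M ≅ ℤ^1 ⊕ ℤ/4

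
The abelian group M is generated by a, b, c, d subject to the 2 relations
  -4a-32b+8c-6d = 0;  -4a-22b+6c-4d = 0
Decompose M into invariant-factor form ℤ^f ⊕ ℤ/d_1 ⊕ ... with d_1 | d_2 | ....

Answer: M ≅ ℤ^2 ⊕ ℤ/2 ⊕ ℤ/2

Derivation:
rank_ℚ(R)=2; free=4−2=2
SNF(R) diag = [2, 2] → torsion [2, 2]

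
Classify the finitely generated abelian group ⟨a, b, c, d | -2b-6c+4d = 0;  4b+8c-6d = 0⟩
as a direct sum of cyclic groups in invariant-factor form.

rank_ℚ(R)=2; free=4−2=2
SNF(R) diag = [2, 2] → torsion [2, 2]

Answer: M ≅ ℤ^2 ⊕ ℤ/2 ⊕ ℤ/2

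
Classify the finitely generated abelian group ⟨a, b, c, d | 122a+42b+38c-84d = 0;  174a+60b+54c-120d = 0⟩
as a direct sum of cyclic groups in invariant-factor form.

Answer: M ≅ ℤ^2 ⊕ ℤ/2 ⊕ ℤ/6

Derivation:
rank_ℚ(R)=2; free=4−2=2
SNF(R) diag = [2, 6] → torsion [2, 6]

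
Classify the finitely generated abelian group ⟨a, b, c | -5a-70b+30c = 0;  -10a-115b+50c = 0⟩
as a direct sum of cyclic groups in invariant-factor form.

Answer: M ≅ ℤ^1 ⊕ ℤ/5 ⊕ ℤ/5

Derivation:
rank_ℚ(R)=2; free=3−2=1
SNF(R) diag = [5, 5] → torsion [5, 5]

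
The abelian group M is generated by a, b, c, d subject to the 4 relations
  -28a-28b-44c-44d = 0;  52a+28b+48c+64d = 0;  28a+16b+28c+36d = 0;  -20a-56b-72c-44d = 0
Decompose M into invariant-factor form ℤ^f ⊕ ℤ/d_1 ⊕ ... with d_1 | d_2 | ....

Answer: M ≅ ℤ/4 ⊕ ℤ/4 ⊕ ℤ/12 ⊕ ℤ/12

Derivation:
rank_ℚ(R)=4; free=4−4=0
SNF(R) diag = [4, 4, 12, 12] → torsion [4, 4, 12, 12]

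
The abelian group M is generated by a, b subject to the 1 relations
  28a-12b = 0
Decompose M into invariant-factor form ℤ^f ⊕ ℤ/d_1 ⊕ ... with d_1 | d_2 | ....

Answer: M ≅ ℤ^1 ⊕ ℤ/4

Derivation:
rank_ℚ(R)=1; free=2−1=1
SNF(R) diag = [4] → torsion [4]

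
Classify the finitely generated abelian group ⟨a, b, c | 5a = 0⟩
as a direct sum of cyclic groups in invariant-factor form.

Answer: M ≅ ℤ^2 ⊕ ℤ/5

Derivation:
rank_ℚ(R)=1; free=3−1=2
SNF(R) diag = [5] → torsion [5]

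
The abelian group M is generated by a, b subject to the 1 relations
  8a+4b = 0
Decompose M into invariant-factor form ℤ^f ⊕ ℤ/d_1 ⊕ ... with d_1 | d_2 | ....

Answer: M ≅ ℤ^1 ⊕ ℤ/4

Derivation:
rank_ℚ(R)=1; free=2−1=1
SNF(R) diag = [4] → torsion [4]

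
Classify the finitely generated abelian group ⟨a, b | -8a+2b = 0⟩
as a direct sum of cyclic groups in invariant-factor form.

rank_ℚ(R)=1; free=2−1=1
SNF(R) diag = [2] → torsion [2]

Answer: M ≅ ℤ^1 ⊕ ℤ/2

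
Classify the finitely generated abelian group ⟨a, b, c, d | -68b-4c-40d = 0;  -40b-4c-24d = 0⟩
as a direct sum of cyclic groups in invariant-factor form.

rank_ℚ(R)=2; free=4−2=2
SNF(R) diag = [4, 4] → torsion [4, 4]

Answer: M ≅ ℤ^2 ⊕ ℤ/4 ⊕ ℤ/4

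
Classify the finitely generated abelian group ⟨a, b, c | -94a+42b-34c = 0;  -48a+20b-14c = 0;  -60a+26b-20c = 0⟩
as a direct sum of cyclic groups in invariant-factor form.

Answer: M ≅ ℤ/2 ⊕ ℤ/2 ⊕ ℤ/6

Derivation:
rank_ℚ(R)=3; free=3−3=0
SNF(R) diag = [2, 2, 6] → torsion [2, 2, 6]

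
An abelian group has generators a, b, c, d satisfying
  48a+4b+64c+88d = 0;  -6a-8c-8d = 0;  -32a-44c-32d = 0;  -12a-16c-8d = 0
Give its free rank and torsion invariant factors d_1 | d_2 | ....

rank_ℚ(R)=4; free=4−4=0
SNF(R) diag = [2, 4, 4, 8] → torsion [2, 4, 4, 8]

Answer: M ≅ ℤ/2 ⊕ ℤ/4 ⊕ ℤ/4 ⊕ ℤ/8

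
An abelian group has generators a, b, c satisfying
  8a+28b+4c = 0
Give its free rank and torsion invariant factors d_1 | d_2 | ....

Answer: M ≅ ℤ^2 ⊕ ℤ/4

Derivation:
rank_ℚ(R)=1; free=3−1=2
SNF(R) diag = [4] → torsion [4]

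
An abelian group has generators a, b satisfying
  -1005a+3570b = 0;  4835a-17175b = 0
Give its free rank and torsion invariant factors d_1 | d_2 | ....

rank_ℚ(R)=2; free=2−2=0
SNF(R) diag = [5, 15] → torsion [5, 15]

Answer: M ≅ ℤ/5 ⊕ ℤ/15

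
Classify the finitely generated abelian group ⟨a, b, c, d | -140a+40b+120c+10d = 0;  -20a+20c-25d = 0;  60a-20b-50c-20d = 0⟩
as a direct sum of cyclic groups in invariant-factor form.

Answer: M ≅ ℤ^1 ⊕ ℤ/5 ⊕ ℤ/10 ⊕ ℤ/20

Derivation:
rank_ℚ(R)=3; free=4−3=1
SNF(R) diag = [5, 10, 20] → torsion [5, 10, 20]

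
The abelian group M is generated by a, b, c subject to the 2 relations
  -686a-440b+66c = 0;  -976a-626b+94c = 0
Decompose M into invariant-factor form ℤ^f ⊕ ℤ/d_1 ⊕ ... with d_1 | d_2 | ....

rank_ℚ(R)=2; free=3−2=1
SNF(R) diag = [2, 2] → torsion [2, 2]

Answer: M ≅ ℤ^1 ⊕ ℤ/2 ⊕ ℤ/2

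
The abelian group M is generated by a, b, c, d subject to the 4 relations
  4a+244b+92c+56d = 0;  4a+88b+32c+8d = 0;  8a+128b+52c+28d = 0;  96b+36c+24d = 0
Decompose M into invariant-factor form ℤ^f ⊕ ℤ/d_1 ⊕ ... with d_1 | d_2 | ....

Answer: M ≅ ℤ/4 ⊕ ℤ/12 ⊕ ℤ/12 ⊕ ℤ/12

Derivation:
rank_ℚ(R)=4; free=4−4=0
SNF(R) diag = [4, 12, 12, 12] → torsion [4, 12, 12, 12]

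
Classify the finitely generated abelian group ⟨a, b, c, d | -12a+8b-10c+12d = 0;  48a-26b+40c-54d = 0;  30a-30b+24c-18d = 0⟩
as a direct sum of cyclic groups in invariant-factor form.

rank_ℚ(R)=3; free=4−3=1
SNF(R) diag = [2, 6, 6] → torsion [2, 6, 6]

Answer: M ≅ ℤ^1 ⊕ ℤ/2 ⊕ ℤ/6 ⊕ ℤ/6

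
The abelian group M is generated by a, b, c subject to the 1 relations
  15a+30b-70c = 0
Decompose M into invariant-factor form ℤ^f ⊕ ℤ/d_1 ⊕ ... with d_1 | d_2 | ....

rank_ℚ(R)=1; free=3−1=2
SNF(R) diag = [5] → torsion [5]

Answer: M ≅ ℤ^2 ⊕ ℤ/5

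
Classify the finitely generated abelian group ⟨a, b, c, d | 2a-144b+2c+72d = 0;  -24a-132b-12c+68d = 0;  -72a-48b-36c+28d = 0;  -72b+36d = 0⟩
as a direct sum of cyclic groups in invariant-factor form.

rank_ℚ(R)=4; free=4−4=0
SNF(R) diag = [2, 4, 12, 36] → torsion [2, 4, 12, 36]

Answer: M ≅ ℤ/2 ⊕ ℤ/4 ⊕ ℤ/12 ⊕ ℤ/36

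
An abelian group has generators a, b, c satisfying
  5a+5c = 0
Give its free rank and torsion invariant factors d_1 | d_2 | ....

Answer: M ≅ ℤ^2 ⊕ ℤ/5

Derivation:
rank_ℚ(R)=1; free=3−1=2
SNF(R) diag = [5] → torsion [5]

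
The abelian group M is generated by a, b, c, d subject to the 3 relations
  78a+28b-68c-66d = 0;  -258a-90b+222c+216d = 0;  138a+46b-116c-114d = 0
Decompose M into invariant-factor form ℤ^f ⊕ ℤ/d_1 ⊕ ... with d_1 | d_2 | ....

rank_ℚ(R)=3; free=4−3=1
SNF(R) diag = [2, 6, 6] → torsion [2, 6, 6]

Answer: M ≅ ℤ^1 ⊕ ℤ/2 ⊕ ℤ/6 ⊕ ℤ/6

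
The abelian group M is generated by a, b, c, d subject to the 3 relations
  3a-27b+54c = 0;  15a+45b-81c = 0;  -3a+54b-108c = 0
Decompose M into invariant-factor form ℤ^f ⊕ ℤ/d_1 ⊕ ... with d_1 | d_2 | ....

rank_ℚ(R)=3; free=4−3=1
SNF(R) diag = [3, 9, 27] → torsion [3, 9, 27]

Answer: M ≅ ℤ^1 ⊕ ℤ/3 ⊕ ℤ/9 ⊕ ℤ/27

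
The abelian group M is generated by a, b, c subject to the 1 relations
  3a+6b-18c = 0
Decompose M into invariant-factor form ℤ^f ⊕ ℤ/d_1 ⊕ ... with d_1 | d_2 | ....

Answer: M ≅ ℤ^2 ⊕ ℤ/3

Derivation:
rank_ℚ(R)=1; free=3−1=2
SNF(R) diag = [3] → torsion [3]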